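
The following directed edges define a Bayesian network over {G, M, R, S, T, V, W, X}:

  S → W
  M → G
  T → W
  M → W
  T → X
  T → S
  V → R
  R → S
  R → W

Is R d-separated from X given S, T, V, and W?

Enumerating the 4 paths from R to X and testing each for blocking by {S, T, V, W}:
  1. R → W ← T → X — W:collider[open]; T:fork[blocks] ⇒ blocked
  2. R → W ← S ← T → X — W:collider[open]; S:chain[blocks]; T:fork[blocks] ⇒ blocked
  3. R → S ← T → X — S:collider[open]; T:fork[blocks] ⇒ blocked
  4. R → S → W ← T → X — S:chain[blocks]; W:collider[open]; T:fork[blocks] ⇒ blocked
Every path is blocked, so R and X are d-separated given {S, T, V, W}.

Yes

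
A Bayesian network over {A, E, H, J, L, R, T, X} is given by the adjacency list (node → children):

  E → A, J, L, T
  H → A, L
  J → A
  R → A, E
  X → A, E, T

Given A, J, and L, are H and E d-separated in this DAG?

No

We examine all 6 paths between H and E:
Path 1: H → A ← J ← E
  J is a chain here and J is conditioned on, so the path is blocked at J.
Path 2: H → A ← X → E
  A is a collider and A is conditioned on, which opens it; X is a fork and X is not conditioned on — no node blocks this path, so it is active.
Path 3: H → A ← X → T ← E
  T is a collider here and neither T nor any of its descendants is conditioned on, so the collider stays closed — the path is blocked at T.
Path 4: H → A ← E
  A is a collider and A is conditioned on, which opens it — no node blocks this path, so it is active.
Path 5: H → A ← R → E
  A is a collider and A is conditioned on, which opens it; R is a fork and R is not conditioned on — no node blocks this path, so it is active.
Path 6: H → L ← E
  L is a collider and L is conditioned on, which opens it — no node blocks this path, so it is active.
Since the path H → A ← X → E is active, H and E are not d-separated given {A, J, L}.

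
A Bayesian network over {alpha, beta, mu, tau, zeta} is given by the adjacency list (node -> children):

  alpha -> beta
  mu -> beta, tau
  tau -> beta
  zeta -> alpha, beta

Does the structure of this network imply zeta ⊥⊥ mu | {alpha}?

Yes

Enumerating the 4 paths from zeta to mu and testing each for blocking by {alpha}:
Path 1: zeta → beta ← mu
  beta is a collider here and neither beta nor any of its descendants is conditioned on, so the collider stays closed — the path is blocked at beta.
Path 2: zeta → beta ← tau ← mu
  beta is a collider here and neither beta nor any of its descendants is conditioned on, so the collider stays closed — the path is blocked at beta.
Path 3: zeta → alpha → beta ← mu
  alpha is a chain here and alpha is conditioned on, so the path is blocked at alpha.
Path 4: zeta → alpha → beta ← tau ← mu
  alpha is a chain here and alpha is conditioned on, so the path is blocked at alpha.
Since every path is blocked, d-separation holds.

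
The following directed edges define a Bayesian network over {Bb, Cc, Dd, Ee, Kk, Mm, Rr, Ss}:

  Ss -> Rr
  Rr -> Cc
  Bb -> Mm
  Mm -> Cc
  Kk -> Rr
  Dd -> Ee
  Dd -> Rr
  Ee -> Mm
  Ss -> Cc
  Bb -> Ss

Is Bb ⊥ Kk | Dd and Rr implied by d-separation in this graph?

No — Bb and Kk are not d-separated given {Dd, Rr}.

6 paths connect Bb and Kk; each must be blocked for d-separation to hold:
  1. Bb → Ss → Rr ← Kk — Ss:chain[open]; Rr:collider[open] ⇒ active
  2. Bb → Ss → Cc ← Rr ← Kk — Ss:chain[open]; Cc:collider[blocks]; Rr:chain[blocks] ⇒ blocked
  3. Bb → Ss → Cc ← Mm ← Ee ← Dd → Rr ← Kk — Ss:chain[open]; Cc:collider[blocks]; Mm:chain[open]; Ee:chain[open]; Dd:fork[blocks]; Rr:collider[open] ⇒ blocked
  4. Bb → Mm → Cc ← Ss → Rr ← Kk — Mm:chain[open]; Cc:collider[blocks]; Ss:fork[open]; Rr:collider[open] ⇒ blocked
  5. Bb → Mm → Cc ← Rr ← Kk — Mm:chain[open]; Cc:collider[blocks]; Rr:chain[blocks] ⇒ blocked
  6. Bb → Mm ← Ee ← Dd → Rr ← Kk — Mm:collider[blocks]; Ee:chain[open]; Dd:fork[blocks]; Rr:collider[open] ⇒ blocked
At least one path is unblocked, so d-separation fails.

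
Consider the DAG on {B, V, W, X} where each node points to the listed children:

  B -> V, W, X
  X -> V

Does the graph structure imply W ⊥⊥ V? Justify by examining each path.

No

There are 2 undirected paths between W and V; checking each against the conditioning set ∅:
  1. W ← B → X → V — B:fork[open]; X:chain[open] ⇒ active
  2. W ← B → V — B:fork[open] ⇒ active
Because an active path exists, W and V are not d-separated.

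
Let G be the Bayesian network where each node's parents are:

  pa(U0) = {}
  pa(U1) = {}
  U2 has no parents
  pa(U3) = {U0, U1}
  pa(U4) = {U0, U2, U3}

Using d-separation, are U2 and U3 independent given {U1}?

We examine all 2 paths between U2 and U3:
Path 1: U2 → U4 ← U0 → U3
  U4 is a collider here and neither U4 nor any of its descendants is conditioned on, so the collider stays closed — the path is blocked at U4.
Path 2: U2 → U4 ← U3
  U4 is a collider here and neither U4 nor any of its descendants is conditioned on, so the collider stays closed — the path is blocked at U4.
Every path is blocked, so U2 and U3 are d-separated given {U1}.

Yes — U2 and U3 are d-separated given {U1}.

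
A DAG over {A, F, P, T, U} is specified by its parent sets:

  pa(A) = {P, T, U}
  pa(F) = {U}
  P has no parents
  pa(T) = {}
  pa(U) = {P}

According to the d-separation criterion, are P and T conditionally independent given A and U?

No

There are 2 undirected paths between P and T; checking each against the conditioning set {A, U}:
  1. P → A ← T — A:collider[open] ⇒ active
  2. P → U → A ← T — U:chain[blocks]; A:collider[open] ⇒ blocked
Because an active path exists, P and T are not d-separated.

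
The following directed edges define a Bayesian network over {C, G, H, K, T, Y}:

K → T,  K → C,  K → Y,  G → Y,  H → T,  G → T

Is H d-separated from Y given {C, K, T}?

Enumerating the 2 paths from H to Y and testing each for blocking by {C, K, T}:
Path 1: H → T ← G → Y
  T is a collider and T is conditioned on, which opens it; G is a fork and G is not conditioned on — no node blocks this path, so it is active.
Path 2: H → T ← K → Y
  K is a fork here and K is conditioned on, so the path is blocked at K.
Since the path H → T ← G → Y is active, H and Y are not d-separated given {C, K, T}.

No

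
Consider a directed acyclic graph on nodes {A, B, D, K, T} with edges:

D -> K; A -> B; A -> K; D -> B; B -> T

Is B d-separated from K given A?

Enumerating the 2 paths from B to K and testing each for blocking by {A}:
Path 1: B ← A → K
  A is a fork here and A is conditioned on, so the path is blocked at A.
Path 2: B ← D → K
  D is a fork and D is not conditioned on — no node blocks this path, so it is active.
At least one path is unblocked, so d-separation fails.

No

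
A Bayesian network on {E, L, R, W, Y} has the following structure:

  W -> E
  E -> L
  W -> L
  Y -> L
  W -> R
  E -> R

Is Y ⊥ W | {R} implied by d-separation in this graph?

3 paths connect Y and W; each must be blocked for d-separation to hold:
Path 1: Y → L ← E ← W
  L is a collider here and neither L nor any of its descendants is conditioned on, so the collider stays closed — the path is blocked at L.
Path 2: Y → L ← E → R ← W
  L is a collider here and neither L nor any of its descendants is conditioned on, so the collider stays closed — the path is blocked at L.
Path 3: Y → L ← W
  L is a collider here and neither L nor any of its descendants is conditioned on, so the collider stays closed — the path is blocked at L.
Since every path is blocked, d-separation holds.

Yes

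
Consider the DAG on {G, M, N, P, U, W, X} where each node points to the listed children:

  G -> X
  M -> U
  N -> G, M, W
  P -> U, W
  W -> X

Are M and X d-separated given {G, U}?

Enumerating the 4 paths from M to X and testing each for blocking by {G, U}:
Path 1: M → U ← P → W → X
  U is a collider and U is conditioned on, which opens it; P is a fork and P is not conditioned on; W is a chain and W is not conditioned on — no node blocks this path, so it is active.
Path 2: M → U ← P → W ← N → G → X
  W is a collider here and neither W nor any of its descendants is conditioned on, so the collider stays closed — the path is blocked at W.
Path 3: M ← N → G → X
  G is a chain here and G is conditioned on, so the path is blocked at G.
Path 4: M ← N → W → X
  N is a fork and N is not conditioned on; W is a chain and W is not conditioned on — no node blocks this path, so it is active.
Because an active path exists, M and X are not d-separated.

No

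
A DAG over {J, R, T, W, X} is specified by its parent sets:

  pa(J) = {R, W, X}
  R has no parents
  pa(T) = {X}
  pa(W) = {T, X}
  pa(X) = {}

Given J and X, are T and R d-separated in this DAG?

We examine all 4 paths between T and R:
  1. T ← X → W → J ← R — X:fork[blocks]; W:chain[open]; J:collider[open] ⇒ blocked
  2. T ← X → J ← R — X:fork[blocks]; J:collider[open] ⇒ blocked
  3. T → W ← X → J ← R — W:collider[open]; X:fork[blocks]; J:collider[open] ⇒ blocked
  4. T → W → J ← R — W:chain[open]; J:collider[open] ⇒ active
At least one path is unblocked, so d-separation fails.

No — T and R are not d-separated given {J, X}.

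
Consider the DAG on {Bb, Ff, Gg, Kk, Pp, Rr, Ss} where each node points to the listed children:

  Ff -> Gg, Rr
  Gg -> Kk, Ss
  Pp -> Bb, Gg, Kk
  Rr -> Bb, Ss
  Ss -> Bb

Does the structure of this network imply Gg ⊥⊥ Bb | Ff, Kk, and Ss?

6 paths connect Gg and Bb; each must be blocked for d-separation to hold:
Path 1: Gg ← Pp → Bb
  Pp is a fork and Pp is not conditioned on — no node blocks this path, so it is active.
Path 2: Gg → Kk ← Pp → Bb
  Kk is a collider and Kk is conditioned on, which opens it; Pp is a fork and Pp is not conditioned on — no node blocks this path, so it is active.
Path 3: Gg ← Ff → Rr → Bb
  Ff is a fork here and Ff is conditioned on, so the path is blocked at Ff.
Path 4: Gg ← Ff → Rr → Ss → Bb
  Ff is a fork here and Ff is conditioned on, so the path is blocked at Ff.
Path 5: Gg → Ss → Bb
  Ss is a chain here and Ss is conditioned on, so the path is blocked at Ss.
Path 6: Gg → Ss ← Rr → Bb
  Ss is a collider and Ss is conditioned on, which opens it; Rr is a fork and Rr is not conditioned on — no node blocks this path, so it is active.
At least one path is unblocked, so d-separation fails.

No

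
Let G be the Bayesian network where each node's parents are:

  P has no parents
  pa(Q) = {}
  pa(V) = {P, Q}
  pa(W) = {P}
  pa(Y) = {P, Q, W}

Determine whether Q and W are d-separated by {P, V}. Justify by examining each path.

Yes

We examine all 4 paths between Q and W:
Path 1: Q → Y ← P → W
  Y is a collider here and neither Y nor any of its descendants is conditioned on, so the collider stays closed — the path is blocked at Y.
Path 2: Q → Y ← W
  Y is a collider here and neither Y nor any of its descendants is conditioned on, so the collider stays closed — the path is blocked at Y.
Path 3: Q → V ← P → Y ← W
  P is a fork here and P is conditioned on, so the path is blocked at P.
Path 4: Q → V ← P → W
  P is a fork here and P is conditioned on, so the path is blocked at P.
All paths are blocked; Q ⊥ W | {P, V} holds.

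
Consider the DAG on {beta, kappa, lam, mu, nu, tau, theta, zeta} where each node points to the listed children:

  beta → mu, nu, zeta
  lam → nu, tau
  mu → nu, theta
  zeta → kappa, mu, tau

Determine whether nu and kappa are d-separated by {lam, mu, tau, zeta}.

Yes — nu and kappa are d-separated given {lam, mu, tau, zeta}.

We examine all 5 paths between nu and kappa:
  1. nu ← lam → tau ← zeta → kappa — lam:fork[blocks]; tau:collider[open]; zeta:fork[blocks] ⇒ blocked
  2. nu ← beta → zeta → kappa — beta:fork[open]; zeta:chain[blocks] ⇒ blocked
  3. nu ← beta → mu ← zeta → kappa — beta:fork[open]; mu:collider[open]; zeta:fork[blocks] ⇒ blocked
  4. nu ← mu ← zeta → kappa — mu:chain[blocks]; zeta:fork[blocks] ⇒ blocked
  5. nu ← mu ← beta → zeta → kappa — mu:chain[blocks]; beta:fork[open]; zeta:chain[blocks] ⇒ blocked
Every path is blocked, so nu and kappa are d-separated given {lam, mu, tau, zeta}.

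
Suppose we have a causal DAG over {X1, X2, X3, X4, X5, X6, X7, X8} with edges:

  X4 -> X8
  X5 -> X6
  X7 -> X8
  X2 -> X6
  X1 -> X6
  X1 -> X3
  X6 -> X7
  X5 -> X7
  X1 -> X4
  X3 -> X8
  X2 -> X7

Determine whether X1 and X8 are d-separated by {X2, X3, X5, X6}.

5 paths connect X1 and X8; each must be blocked for d-separation to hold:
  1. X1 → X3 → X8 — X3:chain[blocks] ⇒ blocked
  2. X1 → X4 → X8 — X4:chain[open] ⇒ active
  3. X1 → X6 → X7 → X8 — X6:chain[blocks]; X7:chain[open] ⇒ blocked
  4. X1 → X6 ← X2 → X7 → X8 — X6:collider[open]; X2:fork[blocks]; X7:chain[open] ⇒ blocked
  5. X1 → X6 ← X5 → X7 → X8 — X6:collider[open]; X5:fork[blocks]; X7:chain[open] ⇒ blocked
Since the path X1 → X4 → X8 is active, X1 and X8 are not d-separated given {X2, X3, X5, X6}.

No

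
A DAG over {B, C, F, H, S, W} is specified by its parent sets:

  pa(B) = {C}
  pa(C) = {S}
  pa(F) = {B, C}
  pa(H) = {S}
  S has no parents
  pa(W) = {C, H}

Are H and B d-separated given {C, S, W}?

4 paths connect H and B; each must be blocked for d-separation to hold:
Path 1: H ← S → C → B
  S is a fork here and S is conditioned on, so the path is blocked at S.
Path 2: H ← S → C → F ← B
  S is a fork here and S is conditioned on, so the path is blocked at S.
Path 3: H → W ← C → B
  C is a fork here and C is conditioned on, so the path is blocked at C.
Path 4: H → W ← C → F ← B
  C is a fork here and C is conditioned on, so the path is blocked at C.
Every path is blocked, so H and B are d-separated given {C, S, W}.

Yes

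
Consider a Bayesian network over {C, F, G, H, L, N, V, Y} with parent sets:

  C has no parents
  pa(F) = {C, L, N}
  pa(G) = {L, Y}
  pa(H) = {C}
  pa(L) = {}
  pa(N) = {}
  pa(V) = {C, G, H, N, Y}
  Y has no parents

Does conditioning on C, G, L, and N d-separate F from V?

Yes

We examine all 5 paths between F and V:
  1. F ← C → H → V — C:fork[blocks]; H:chain[open] ⇒ blocked
  2. F ← C → V — C:fork[blocks] ⇒ blocked
  3. F ← N → V — N:fork[blocks] ⇒ blocked
  4. F ← L → G ← Y → V — L:fork[blocks]; G:collider[open]; Y:fork[open] ⇒ blocked
  5. F ← L → G → V — L:fork[blocks]; G:chain[blocks] ⇒ blocked
Every path is blocked, so F and V are d-separated given {C, G, L, N}.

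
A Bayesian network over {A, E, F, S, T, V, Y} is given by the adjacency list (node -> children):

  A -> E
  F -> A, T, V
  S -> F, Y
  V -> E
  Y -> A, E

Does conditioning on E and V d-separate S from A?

Enumerating the 6 paths from S to A and testing each for blocking by {E, V}:
Path 1: S → Y → E ← V ← F → A
  V is a chain here and V is conditioned on, so the path is blocked at V.
Path 2: S → Y → E ← A
  Y is a chain and Y is not conditioned on; E is a collider and E is conditioned on, which opens it — no node blocks this path, so it is active.
Path 3: S → Y → A
  Y is a chain and Y is not conditioned on — no node blocks this path, so it is active.
Path 4: S → F → V → E ← Y → A
  V is a chain here and V is conditioned on, so the path is blocked at V.
Path 5: S → F → V → E ← A
  V is a chain here and V is conditioned on, so the path is blocked at V.
Path 6: S → F → A
  F is a chain and F is not conditioned on — no node blocks this path, so it is active.
Since the path S → Y → E ← A is active, S and A are not d-separated given {E, V}.

No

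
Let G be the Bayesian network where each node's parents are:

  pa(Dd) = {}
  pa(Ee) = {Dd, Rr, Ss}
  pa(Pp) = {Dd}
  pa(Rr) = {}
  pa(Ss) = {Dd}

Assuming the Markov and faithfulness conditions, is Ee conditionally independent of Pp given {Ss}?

No

Enumerating the 2 paths from Ee to Pp and testing each for blocking by {Ss}:
Path 1: Ee ← Ss ← Dd → Pp
  Ss is a chain here and Ss is conditioned on, so the path is blocked at Ss.
Path 2: Ee ← Dd → Pp
  Dd is a fork and Dd is not conditioned on — no node blocks this path, so it is active.
Because an active path exists, Ee and Pp are not d-separated.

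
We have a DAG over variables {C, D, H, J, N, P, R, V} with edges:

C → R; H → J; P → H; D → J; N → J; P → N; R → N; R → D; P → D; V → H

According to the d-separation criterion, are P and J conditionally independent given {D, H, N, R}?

There are 5 undirected paths between P and J; checking each against the conditioning set {D, H, N, R}:
Path 1: P → D → J
  D is a chain here and D is conditioned on, so the path is blocked at D.
Path 2: P → D ← R → N → J
  R is a fork here and R is conditioned on, so the path is blocked at R.
Path 3: P → H → J
  H is a chain here and H is conditioned on, so the path is blocked at H.
Path 4: P → N → J
  N is a chain here and N is conditioned on, so the path is blocked at N.
Path 5: P → N ← R → D → J
  R is a fork here and R is conditioned on, so the path is blocked at R.
Every path is blocked, so P and J are d-separated given {D, H, N, R}.

Yes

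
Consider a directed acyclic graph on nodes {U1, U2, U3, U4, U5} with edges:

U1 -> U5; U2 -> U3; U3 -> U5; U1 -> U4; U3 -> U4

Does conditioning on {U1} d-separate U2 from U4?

No

2 paths connect U2 and U4; each must be blocked for d-separation to hold:
  1. U2 → U3 → U5 ← U1 → U4 — U3:chain[open]; U5:collider[blocks]; U1:fork[blocks] ⇒ blocked
  2. U2 → U3 → U4 — U3:chain[open] ⇒ active
Because an active path exists, U2 and U4 are not d-separated.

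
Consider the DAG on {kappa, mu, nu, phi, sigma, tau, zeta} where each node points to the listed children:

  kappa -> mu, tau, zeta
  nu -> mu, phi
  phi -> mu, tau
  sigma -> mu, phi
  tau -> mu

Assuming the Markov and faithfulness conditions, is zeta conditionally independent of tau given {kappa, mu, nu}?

Yes — zeta and tau are d-separated given {kappa, mu, nu}.

There are 5 undirected paths between zeta and tau; checking each against the conditioning set {kappa, mu, nu}:
  1. zeta ← kappa → tau — kappa:fork[blocks] ⇒ blocked
  2. zeta ← kappa → mu ← nu → phi → tau — kappa:fork[blocks]; mu:collider[open]; nu:fork[blocks]; phi:chain[open] ⇒ blocked
  3. zeta ← kappa → mu ← tau — kappa:fork[blocks]; mu:collider[open] ⇒ blocked
  4. zeta ← kappa → mu ← phi → tau — kappa:fork[blocks]; mu:collider[open]; phi:fork[open] ⇒ blocked
  5. zeta ← kappa → mu ← sigma → phi → tau — kappa:fork[blocks]; mu:collider[open]; sigma:fork[open]; phi:chain[open] ⇒ blocked
All paths are blocked; zeta ⊥ tau | {kappa, mu, nu} holds.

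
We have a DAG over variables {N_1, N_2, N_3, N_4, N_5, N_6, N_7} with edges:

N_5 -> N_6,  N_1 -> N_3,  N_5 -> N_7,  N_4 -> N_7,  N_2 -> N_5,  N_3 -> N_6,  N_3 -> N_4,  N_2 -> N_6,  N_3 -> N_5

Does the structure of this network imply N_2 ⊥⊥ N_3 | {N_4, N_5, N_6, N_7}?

6 paths connect N_2 and N_3; each must be blocked for d-separation to hold:
  1. N_2 → N_5 → N_6 ← N_3 — N_5:chain[blocks]; N_6:collider[open] ⇒ blocked
  2. N_2 → N_5 → N_7 ← N_4 ← N_3 — N_5:chain[blocks]; N_7:collider[open]; N_4:chain[blocks] ⇒ blocked
  3. N_2 → N_5 ← N_3 — N_5:collider[open] ⇒ active
  4. N_2 → N_6 ← N_5 → N_7 ← N_4 ← N_3 — N_6:collider[open]; N_5:fork[blocks]; N_7:collider[open]; N_4:chain[blocks] ⇒ blocked
  5. N_2 → N_6 ← N_5 ← N_3 — N_6:collider[open]; N_5:chain[blocks] ⇒ blocked
  6. N_2 → N_6 ← N_3 — N_6:collider[open] ⇒ active
At least one path is unblocked, so d-separation fails.

No — N_2 and N_3 are not d-separated given {N_4, N_5, N_6, N_7}.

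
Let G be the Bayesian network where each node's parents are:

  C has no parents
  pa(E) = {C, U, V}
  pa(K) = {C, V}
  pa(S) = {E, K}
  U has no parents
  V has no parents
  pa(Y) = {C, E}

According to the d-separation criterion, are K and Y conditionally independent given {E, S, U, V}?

No — K and Y are not d-separated given {E, S, U, V}.

We examine all 6 paths between K and Y:
Path 1: K ← V → E → Y
  V is a fork here and V is conditioned on, so the path is blocked at V.
Path 2: K ← V → E ← C → Y
  V is a fork here and V is conditioned on, so the path is blocked at V.
Path 3: K → S ← E → Y
  E is a fork here and E is conditioned on, so the path is blocked at E.
Path 4: K → S ← E ← C → Y
  E is a chain here and E is conditioned on, so the path is blocked at E.
Path 5: K ← C → Y
  C is a fork and C is not conditioned on — no node blocks this path, so it is active.
Path 6: K ← C → E → Y
  E is a chain here and E is conditioned on, so the path is blocked at E.
At least one path is unblocked, so d-separation fails.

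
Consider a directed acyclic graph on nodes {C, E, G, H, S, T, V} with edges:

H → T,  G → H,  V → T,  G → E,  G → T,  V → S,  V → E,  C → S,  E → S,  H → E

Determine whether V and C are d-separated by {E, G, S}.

We examine all 6 paths between V and C:
Path 1: V → S ← C
  S is a collider and S is conditioned on, which opens it — no node blocks this path, so it is active.
Path 2: V → E → S ← C
  E is a chain here and E is conditioned on, so the path is blocked at E.
Path 3: V → T ← H → E → S ← C
  T is a collider here and neither T nor any of its descendants is conditioned on, so the collider stays closed — the path is blocked at T.
Path 4: V → T ← H ← G → E → S ← C
  T is a collider here and neither T nor any of its descendants is conditioned on, so the collider stays closed — the path is blocked at T.
Path 5: V → T ← G → E → S ← C
  T is a collider here and neither T nor any of its descendants is conditioned on, so the collider stays closed — the path is blocked at T.
Path 6: V → T ← G → H → E → S ← C
  T is a collider here and neither T nor any of its descendants is conditioned on, so the collider stays closed — the path is blocked at T.
At least one path is unblocked, so d-separation fails.

No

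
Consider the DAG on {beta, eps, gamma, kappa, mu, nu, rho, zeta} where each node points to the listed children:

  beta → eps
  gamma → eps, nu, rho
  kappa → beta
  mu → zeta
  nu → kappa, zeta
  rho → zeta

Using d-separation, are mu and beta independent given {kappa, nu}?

We examine all 4 paths between mu and beta:
Path 1: mu → zeta ← nu ← gamma → eps ← beta
  zeta is a collider here and neither zeta nor any of its descendants is conditioned on, so the collider stays closed — the path is blocked at zeta.
Path 2: mu → zeta ← nu → kappa → beta
  zeta is a collider here and neither zeta nor any of its descendants is conditioned on, so the collider stays closed — the path is blocked at zeta.
Path 3: mu → zeta ← rho ← gamma → eps ← beta
  zeta is a collider here and neither zeta nor any of its descendants is conditioned on, so the collider stays closed — the path is blocked at zeta.
Path 4: mu → zeta ← rho ← gamma → nu → kappa → beta
  zeta is a collider here and neither zeta nor any of its descendants is conditioned on, so the collider stays closed — the path is blocked at zeta.
Since every path is blocked, d-separation holds.

Yes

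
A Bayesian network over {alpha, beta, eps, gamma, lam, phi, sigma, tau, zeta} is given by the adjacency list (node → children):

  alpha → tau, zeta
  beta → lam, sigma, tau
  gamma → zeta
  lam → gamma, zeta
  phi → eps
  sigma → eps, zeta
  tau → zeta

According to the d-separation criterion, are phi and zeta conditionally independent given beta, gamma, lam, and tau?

Yes

Enumerating the 5 paths from phi to zeta and testing each for blocking by {beta, gamma, lam, tau}:
Path 1: phi → eps ← sigma → zeta
  eps is a collider here and neither eps nor any of its descendants is conditioned on, so the collider stays closed — the path is blocked at eps.
Path 2: phi → eps ← sigma ← beta → tau → zeta
  eps is a collider here and neither eps nor any of its descendants is conditioned on, so the collider stays closed — the path is blocked at eps.
Path 3: phi → eps ← sigma ← beta → tau ← alpha → zeta
  eps is a collider here and neither eps nor any of its descendants is conditioned on, so the collider stays closed — the path is blocked at eps.
Path 4: phi → eps ← sigma ← beta → lam → gamma → zeta
  eps is a collider here and neither eps nor any of its descendants is conditioned on, so the collider stays closed — the path is blocked at eps.
Path 5: phi → eps ← sigma ← beta → lam → zeta
  eps is a collider here and neither eps nor any of its descendants is conditioned on, so the collider stays closed — the path is blocked at eps.
Since every path is blocked, d-separation holds.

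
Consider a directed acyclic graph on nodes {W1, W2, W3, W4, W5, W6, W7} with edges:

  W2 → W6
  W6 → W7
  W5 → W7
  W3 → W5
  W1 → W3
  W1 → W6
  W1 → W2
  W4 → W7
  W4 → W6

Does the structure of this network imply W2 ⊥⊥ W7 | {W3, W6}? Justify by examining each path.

No — W2 and W7 are not d-separated given {W3, W6}.

6 paths connect W2 and W7; each must be blocked for d-separation to hold:
Path 1: W2 ← W1 → W3 → W5 → W7
  W3 is a chain here and W3 is conditioned on, so the path is blocked at W3.
Path 2: W2 ← W1 → W6 ← W4 → W7
  W1 is a fork and W1 is not conditioned on; W6 is a collider and W6 is conditioned on, which opens it; W4 is a fork and W4 is not conditioned on — no node blocks this path, so it is active.
Path 3: W2 ← W1 → W6 → W7
  W6 is a chain here and W6 is conditioned on, so the path is blocked at W6.
Path 4: W2 → W6 ← W1 → W3 → W5 → W7
  W3 is a chain here and W3 is conditioned on, so the path is blocked at W3.
Path 5: W2 → W6 ← W4 → W7
  W6 is a collider and W6 is conditioned on, which opens it; W4 is a fork and W4 is not conditioned on — no node blocks this path, so it is active.
Path 6: W2 → W6 → W7
  W6 is a chain here and W6 is conditioned on, so the path is blocked at W6.
Because an active path exists, W2 and W7 are not d-separated.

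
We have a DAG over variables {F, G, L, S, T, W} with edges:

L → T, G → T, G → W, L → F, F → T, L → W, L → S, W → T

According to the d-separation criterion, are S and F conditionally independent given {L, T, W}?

There are 4 undirected paths between S and F; checking each against the conditioning set {L, T, W}:
Path 1: S ← L → F
  L is a fork here and L is conditioned on, so the path is blocked at L.
Path 2: S ← L → W ← G → T ← F
  L is a fork here and L is conditioned on, so the path is blocked at L.
Path 3: S ← L → W → T ← F
  L is a fork here and L is conditioned on, so the path is blocked at L.
Path 4: S ← L → T ← F
  L is a fork here and L is conditioned on, so the path is blocked at L.
All paths are blocked; S ⊥ F | {L, T, W} holds.

Yes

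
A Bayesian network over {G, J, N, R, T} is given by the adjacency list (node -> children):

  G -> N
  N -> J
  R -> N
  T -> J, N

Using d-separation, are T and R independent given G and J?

No

We examine all 2 paths between T and R:
Path 1: T → J ← N ← R
  J is a collider and J is conditioned on, which opens it; N is a chain and N is not conditioned on — no node blocks this path, so it is active.
Path 2: T → N ← R
  N is a collider and its descendant J is conditioned on, which opens it — no node blocks this path, so it is active.
At least one path is unblocked, so d-separation fails.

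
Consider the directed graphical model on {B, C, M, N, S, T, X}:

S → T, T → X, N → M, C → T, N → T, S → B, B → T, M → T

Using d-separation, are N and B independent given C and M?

Yes

4 paths connect N and B; each must be blocked for d-separation to hold:
  1. N → T ← S → B — T:collider[blocks]; S:fork[open] ⇒ blocked
  2. N → T ← B — T:collider[blocks] ⇒ blocked
  3. N → M → T ← S → B — M:chain[blocks]; T:collider[blocks]; S:fork[open] ⇒ blocked
  4. N → M → T ← B — M:chain[blocks]; T:collider[blocks] ⇒ blocked
All paths are blocked; N ⊥ B | {C, M} holds.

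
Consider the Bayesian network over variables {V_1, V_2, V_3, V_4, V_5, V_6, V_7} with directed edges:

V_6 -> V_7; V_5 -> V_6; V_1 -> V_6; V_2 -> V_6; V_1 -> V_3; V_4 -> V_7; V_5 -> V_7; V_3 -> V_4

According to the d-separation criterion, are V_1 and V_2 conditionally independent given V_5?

There are 3 undirected paths between V_1 and V_2; checking each against the conditioning set {V_5}:
  1. V_1 → V_6 ← V_2 — V_6:collider[blocks] ⇒ blocked
  2. V_1 → V_3 → V_4 → V_7 ← V_6 ← V_2 — V_3:chain[open]; V_4:chain[open]; V_7:collider[blocks]; V_6:chain[open] ⇒ blocked
  3. V_1 → V_3 → V_4 → V_7 ← V_5 → V_6 ← V_2 — V_3:chain[open]; V_4:chain[open]; V_7:collider[blocks]; V_5:fork[blocks]; V_6:collider[blocks] ⇒ blocked
All paths are blocked; V_1 ⊥ V_2 | {V_5} holds.

Yes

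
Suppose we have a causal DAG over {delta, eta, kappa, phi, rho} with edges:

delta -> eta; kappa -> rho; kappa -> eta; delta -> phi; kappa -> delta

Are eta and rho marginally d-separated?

We examine all 2 paths between eta and rho:
Path 1: eta ← kappa → rho
  kappa is a fork and kappa is not conditioned on — no node blocks this path, so it is active.
Path 2: eta ← delta ← kappa → rho
  delta is a chain and delta is not conditioned on; kappa is a fork and kappa is not conditioned on — no node blocks this path, so it is active.
Since the path eta ← kappa → rho is active, eta and rho are not d-separated given ∅.

No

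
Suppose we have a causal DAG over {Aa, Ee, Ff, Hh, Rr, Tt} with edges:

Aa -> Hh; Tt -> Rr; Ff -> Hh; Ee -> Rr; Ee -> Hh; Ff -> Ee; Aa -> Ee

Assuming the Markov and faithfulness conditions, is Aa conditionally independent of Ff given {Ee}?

No

There are 4 undirected paths between Aa and Ff; checking each against the conditioning set {Ee}:
Path 1: Aa → Hh ← Ee ← Ff
  Hh is a collider here and neither Hh nor any of its descendants is conditioned on, so the collider stays closed — the path is blocked at Hh.
Path 2: Aa → Hh ← Ff
  Hh is a collider here and neither Hh nor any of its descendants is conditioned on, so the collider stays closed — the path is blocked at Hh.
Path 3: Aa → Ee → Hh ← Ff
  Ee is a chain here and Ee is conditioned on, so the path is blocked at Ee.
Path 4: Aa → Ee ← Ff
  Ee is a collider and Ee is conditioned on, which opens it — no node blocks this path, so it is active.
Because an active path exists, Aa and Ff are not d-separated.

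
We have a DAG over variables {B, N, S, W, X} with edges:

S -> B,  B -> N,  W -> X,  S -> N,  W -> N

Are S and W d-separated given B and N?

No

There are 2 undirected paths between S and W; checking each against the conditioning set {B, N}:
Path 1: S → B → N ← W
  B is a chain here and B is conditioned on, so the path is blocked at B.
Path 2: S → N ← W
  N is a collider and N is conditioned on, which opens it — no node blocks this path, so it is active.
Because an active path exists, S and W are not d-separated.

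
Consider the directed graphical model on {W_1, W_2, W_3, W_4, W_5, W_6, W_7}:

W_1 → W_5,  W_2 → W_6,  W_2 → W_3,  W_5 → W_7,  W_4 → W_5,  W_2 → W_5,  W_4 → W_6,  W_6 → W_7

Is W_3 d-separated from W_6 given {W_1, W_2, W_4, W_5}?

3 paths connect W_3 and W_6; each must be blocked for d-separation to hold:
Path 1: W_3 ← W_2 → W_5 → W_7 ← W_6
  W_2 is a fork here and W_2 is conditioned on, so the path is blocked at W_2.
Path 2: W_3 ← W_2 → W_5 ← W_4 → W_6
  W_2 is a fork here and W_2 is conditioned on, so the path is blocked at W_2.
Path 3: W_3 ← W_2 → W_6
  W_2 is a fork here and W_2 is conditioned on, so the path is blocked at W_2.
All paths are blocked; W_3 ⊥ W_6 | {W_1, W_2, W_4, W_5} holds.

Yes — W_3 and W_6 are d-separated given {W_1, W_2, W_4, W_5}.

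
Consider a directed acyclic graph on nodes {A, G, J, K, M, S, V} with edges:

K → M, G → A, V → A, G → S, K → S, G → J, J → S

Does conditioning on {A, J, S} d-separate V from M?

No — V and M are not d-separated given {A, J, S}.

We examine all 2 paths between V and M:
Path 1: V → A ← G → S ← K → M
  A is a collider and A is conditioned on, which opens it; G is a fork and G is not conditioned on; S is a collider and S is conditioned on, which opens it; K is a fork and K is not conditioned on — no node blocks this path, so it is active.
Path 2: V → A ← G → J → S ← K → M
  J is a chain here and J is conditioned on, so the path is blocked at J.
Because an active path exists, V and M are not d-separated.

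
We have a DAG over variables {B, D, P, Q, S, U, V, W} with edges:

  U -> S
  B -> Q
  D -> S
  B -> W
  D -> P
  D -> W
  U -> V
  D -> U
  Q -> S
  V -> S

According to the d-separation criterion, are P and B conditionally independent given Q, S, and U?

We examine all 4 paths between P and B:
  1. P ← D → U → V → S ← Q ← B — D:fork[open]; U:chain[blocks]; V:chain[open]; S:collider[open]; Q:chain[blocks] ⇒ blocked
  2. P ← D → U → S ← Q ← B — D:fork[open]; U:chain[blocks]; S:collider[open]; Q:chain[blocks] ⇒ blocked
  3. P ← D → S ← Q ← B — D:fork[open]; S:collider[open]; Q:chain[blocks] ⇒ blocked
  4. P ← D → W ← B — D:fork[open]; W:collider[blocks] ⇒ blocked
All paths are blocked; P ⊥ B | {Q, S, U} holds.

Yes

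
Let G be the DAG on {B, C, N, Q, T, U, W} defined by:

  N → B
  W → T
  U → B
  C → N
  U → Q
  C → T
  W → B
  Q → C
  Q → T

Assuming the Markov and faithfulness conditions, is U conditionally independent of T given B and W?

There are 6 undirected paths between U and T; checking each against the conditioning set {B, W}:
Path 1: U → Q → T
  Q is a chain and Q is not conditioned on — no node blocks this path, so it is active.
Path 2: U → Q → C → T
  Q is a chain and Q is not conditioned on; C is a chain and C is not conditioned on — no node blocks this path, so it is active.
Path 3: U → Q → C → N → B ← W → T
  W is a fork here and W is conditioned on, so the path is blocked at W.
Path 4: U → B ← W → T
  W is a fork here and W is conditioned on, so the path is blocked at W.
Path 5: U → B ← N ← C → T
  B is a collider and B is conditioned on, which opens it; N is a chain and N is not conditioned on; C is a fork and C is not conditioned on — no node blocks this path, so it is active.
Path 6: U → B ← N ← C ← Q → T
  B is a collider and B is conditioned on, which opens it; N is a chain and N is not conditioned on; C is a chain and C is not conditioned on; Q is a fork and Q is not conditioned on — no node blocks this path, so it is active.
At least one path is unblocked, so d-separation fails.

No — U and T are not d-separated given {B, W}.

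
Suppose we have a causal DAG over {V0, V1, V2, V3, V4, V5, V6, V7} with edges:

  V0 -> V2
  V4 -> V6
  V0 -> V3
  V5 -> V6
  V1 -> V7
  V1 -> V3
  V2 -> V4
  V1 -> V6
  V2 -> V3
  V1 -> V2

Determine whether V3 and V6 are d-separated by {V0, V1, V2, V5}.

Yes

There are 6 undirected paths between V3 and V6; checking each against the conditioning set {V0, V1, V2, V5}:
Path 1: V3 ← V0 → V2 ← V1 → V6
  V0 is a fork here and V0 is conditioned on, so the path is blocked at V0.
Path 2: V3 ← V0 → V2 → V4 → V6
  V0 is a fork here and V0 is conditioned on, so the path is blocked at V0.
Path 3: V3 ← V2 ← V1 → V6
  V2 is a chain here and V2 is conditioned on, so the path is blocked at V2.
Path 4: V3 ← V2 → V4 → V6
  V2 is a fork here and V2 is conditioned on, so the path is blocked at V2.
Path 5: V3 ← V1 → V6
  V1 is a fork here and V1 is conditioned on, so the path is blocked at V1.
Path 6: V3 ← V1 → V2 → V4 → V6
  V1 is a fork here and V1 is conditioned on, so the path is blocked at V1.
Every path is blocked, so V3 and V6 are d-separated given {V0, V1, V2, V5}.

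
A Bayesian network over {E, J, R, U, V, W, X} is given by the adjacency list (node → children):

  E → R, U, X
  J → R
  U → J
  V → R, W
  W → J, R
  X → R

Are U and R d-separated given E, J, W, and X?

Yes — U and R are d-separated given {E, J, W, X}.

We examine all 5 paths between U and R:
  1. U ← E → R — E:fork[blocks] ⇒ blocked
  2. U ← E → X → R — E:fork[blocks]; X:chain[blocks] ⇒ blocked
  3. U → J → R — J:chain[blocks] ⇒ blocked
  4. U → J ← W → R — J:collider[open]; W:fork[blocks] ⇒ blocked
  5. U → J ← W ← V → R — J:collider[open]; W:chain[blocks]; V:fork[open] ⇒ blocked
Every path is blocked, so U and R are d-separated given {E, J, W, X}.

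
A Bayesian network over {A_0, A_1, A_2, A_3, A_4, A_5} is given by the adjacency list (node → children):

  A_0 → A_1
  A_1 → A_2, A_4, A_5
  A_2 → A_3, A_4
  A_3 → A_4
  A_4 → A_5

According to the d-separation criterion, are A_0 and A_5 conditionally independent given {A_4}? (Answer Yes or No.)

There are 4 undirected paths between A_0 and A_5; checking each against the conditioning set {A_4}:
Path 1: A_0 → A_1 → A_4 → A_5
  A_4 is a chain here and A_4 is conditioned on, so the path is blocked at A_4.
Path 2: A_0 → A_1 → A_2 → A_4 → A_5
  A_4 is a chain here and A_4 is conditioned on, so the path is blocked at A_4.
Path 3: A_0 → A_1 → A_2 → A_3 → A_4 → A_5
  A_4 is a chain here and A_4 is conditioned on, so the path is blocked at A_4.
Path 4: A_0 → A_1 → A_5
  A_1 is a chain and A_1 is not conditioned on — no node blocks this path, so it is active.
Since the path A_0 → A_1 → A_5 is active, A_0 and A_5 are not d-separated given {A_4}.

No — A_0 and A_5 are not d-separated given {A_4}.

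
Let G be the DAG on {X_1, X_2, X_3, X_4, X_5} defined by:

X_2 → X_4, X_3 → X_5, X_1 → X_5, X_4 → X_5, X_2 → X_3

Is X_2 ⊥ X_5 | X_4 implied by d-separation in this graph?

No

There are 2 undirected paths between X_2 and X_5; checking each against the conditioning set {X_4}:
Path 1: X_2 → X_4 → X_5
  X_4 is a chain here and X_4 is conditioned on, so the path is blocked at X_4.
Path 2: X_2 → X_3 → X_5
  X_3 is a chain and X_3 is not conditioned on — no node blocks this path, so it is active.
Because an active path exists, X_2 and X_5 are not d-separated.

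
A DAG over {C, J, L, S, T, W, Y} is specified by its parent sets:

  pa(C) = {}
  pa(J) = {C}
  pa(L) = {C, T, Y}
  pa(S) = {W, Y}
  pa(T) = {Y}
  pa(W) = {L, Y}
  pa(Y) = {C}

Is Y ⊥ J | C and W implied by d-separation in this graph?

Yes

There are 5 undirected paths between Y and J; checking each against the conditioning set {C, W}:
Path 1: Y → T → L ← C → J
  C is a fork here and C is conditioned on, so the path is blocked at C.
Path 2: Y → S ← W ← L ← C → J
  S is a collider here and neither S nor any of its descendants is conditioned on, so the collider stays closed — the path is blocked at S.
Path 3: Y ← C → J
  C is a fork here and C is conditioned on, so the path is blocked at C.
Path 4: Y → L ← C → J
  C is a fork here and C is conditioned on, so the path is blocked at C.
Path 5: Y → W ← L ← C → J
  C is a fork here and C is conditioned on, so the path is blocked at C.
All paths are blocked; Y ⊥ J | {C, W} holds.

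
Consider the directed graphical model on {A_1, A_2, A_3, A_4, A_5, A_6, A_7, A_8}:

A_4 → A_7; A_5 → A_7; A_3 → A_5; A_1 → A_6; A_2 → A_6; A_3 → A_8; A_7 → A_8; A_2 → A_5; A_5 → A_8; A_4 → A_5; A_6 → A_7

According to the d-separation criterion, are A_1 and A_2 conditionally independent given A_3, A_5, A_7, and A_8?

No — A_1 and A_2 are not d-separated given {A_3, A_5, A_7, A_8}.

Enumerating the 5 paths from A_1 to A_2 and testing each for blocking by {A_3, A_5, A_7, A_8}:
Path 1: A_1 → A_6 → A_7 ← A_5 ← A_2
  A_5 is a chain here and A_5 is conditioned on, so the path is blocked at A_5.
Path 2: A_1 → A_6 → A_7 ← A_4 → A_5 ← A_2
  A_6 is a chain and A_6 is not conditioned on; A_7 is a collider and A_7 is conditioned on, which opens it; A_4 is a fork and A_4 is not conditioned on; A_5 is a collider and A_5 is conditioned on, which opens it — no node blocks this path, so it is active.
Path 3: A_1 → A_6 → A_7 → A_8 ← A_3 → A_5 ← A_2
  A_7 is a chain here and A_7 is conditioned on, so the path is blocked at A_7.
Path 4: A_1 → A_6 → A_7 → A_8 ← A_5 ← A_2
  A_7 is a chain here and A_7 is conditioned on, so the path is blocked at A_7.
Path 5: A_1 → A_6 ← A_2
  A_6 is a collider and its descendant A_7 is conditioned on, which opens it — no node blocks this path, so it is active.
Since the path A_1 → A_6 → A_7 ← A_4 → A_5 ← A_2 is active, A_1 and A_2 are not d-separated given {A_3, A_5, A_7, A_8}.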